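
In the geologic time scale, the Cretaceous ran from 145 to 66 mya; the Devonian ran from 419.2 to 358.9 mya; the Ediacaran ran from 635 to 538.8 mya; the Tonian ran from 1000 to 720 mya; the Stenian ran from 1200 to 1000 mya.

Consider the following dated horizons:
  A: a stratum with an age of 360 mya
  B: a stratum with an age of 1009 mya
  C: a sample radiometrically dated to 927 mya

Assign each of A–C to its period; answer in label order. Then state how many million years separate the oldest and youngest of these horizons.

A — Devonian; B — Stenian; C — Tonian; span 649 million years

A: 360 Ma lies in 419.2–358.9 Ma, so Devonian.
B: 1009 Ma lies in 1200–1000 Ma, so Stenian.
C: 927 Ma lies in 1000–720 Ma, so Tonian.
Oldest = 1009 Ma, youngest = 360 Ma → span 649 Myr.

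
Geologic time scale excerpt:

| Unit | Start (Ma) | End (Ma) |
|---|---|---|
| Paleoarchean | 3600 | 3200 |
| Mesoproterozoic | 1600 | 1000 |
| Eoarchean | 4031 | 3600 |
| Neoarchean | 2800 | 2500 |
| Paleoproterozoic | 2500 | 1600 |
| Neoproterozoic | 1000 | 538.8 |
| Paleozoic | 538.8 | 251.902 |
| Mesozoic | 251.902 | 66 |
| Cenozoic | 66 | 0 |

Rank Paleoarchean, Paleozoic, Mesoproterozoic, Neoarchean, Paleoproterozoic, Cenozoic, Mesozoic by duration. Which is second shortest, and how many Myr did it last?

Durations: Paleoarchean 400; Paleozoic 286.898; Mesoproterozoic 600; Neoarchean 300; Paleoproterozoic 900; Cenozoic 66; Mesozoic 185.902 Myr.
Sorted shortest-first: Cenozoic (66), Mesozoic (185.902), Paleozoic (286.898), Neoarchean (300), Paleoarchean (400), Mesoproterozoic (600), Paleoproterozoic (900).
The second shortest is Mesozoic at 185.902 Myr.

Mesozoic, 185.902 million years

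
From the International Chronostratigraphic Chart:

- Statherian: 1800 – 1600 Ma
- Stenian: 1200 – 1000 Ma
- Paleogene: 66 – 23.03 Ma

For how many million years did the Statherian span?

200 million years

1800 − 1600 = 200 million years.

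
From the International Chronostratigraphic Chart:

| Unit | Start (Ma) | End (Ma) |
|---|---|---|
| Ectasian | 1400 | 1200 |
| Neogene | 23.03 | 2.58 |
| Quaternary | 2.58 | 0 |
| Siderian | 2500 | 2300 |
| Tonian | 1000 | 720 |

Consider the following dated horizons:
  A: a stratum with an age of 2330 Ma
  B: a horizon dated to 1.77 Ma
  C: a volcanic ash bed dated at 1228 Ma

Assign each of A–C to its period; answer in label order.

A — Siderian; B — Quaternary; C — Ectasian

Match each age against the start–end ranges in the excerpt: A = 2330 Ma → Siderian (2500–2300); B = 1.77 Ma → Quaternary (2.58–0); C = 1228 Ma → Ectasian (1400–1200).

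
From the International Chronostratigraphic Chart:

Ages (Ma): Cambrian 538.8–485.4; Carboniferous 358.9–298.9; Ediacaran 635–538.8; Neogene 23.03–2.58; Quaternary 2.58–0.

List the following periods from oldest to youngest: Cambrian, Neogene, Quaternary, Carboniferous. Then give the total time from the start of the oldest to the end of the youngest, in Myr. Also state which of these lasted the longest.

Start ages (Ma): Cambrian 538.8, Carboniferous 358.9, Neogene 23.03, Quaternary 2.58.
Ordered oldest to youngest: Cambrian, Carboniferous, Neogene, Quaternary.
Span = 538.8 − 0 = 538.8 Myr.
Durations: Neogene 20.45, Cambrian 53.4, Quaternary 2.58, Carboniferous 60 → longest is Carboniferous (60 Myr).

Cambrian → Carboniferous → Neogene → Quaternary; total span 538.8 Myr; longest is Carboniferous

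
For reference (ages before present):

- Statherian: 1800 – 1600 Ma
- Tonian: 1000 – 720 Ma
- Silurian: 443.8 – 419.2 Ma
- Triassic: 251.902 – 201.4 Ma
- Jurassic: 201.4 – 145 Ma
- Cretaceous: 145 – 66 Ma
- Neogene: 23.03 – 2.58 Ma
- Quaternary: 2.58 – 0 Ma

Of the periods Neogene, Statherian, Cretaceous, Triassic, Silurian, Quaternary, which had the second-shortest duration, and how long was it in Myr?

Neogene, 20.45 million years

Durations: Neogene 20.45; Statherian 200; Cretaceous 79; Triassic 50.502; Silurian 24.6; Quaternary 2.58 Myr.
Sorted shortest-first: Quaternary (2.58), Neogene (20.45), Silurian (24.6), Triassic (50.502), Cretaceous (79), Statherian (200).
The second shortest is Neogene at 20.45 Myr.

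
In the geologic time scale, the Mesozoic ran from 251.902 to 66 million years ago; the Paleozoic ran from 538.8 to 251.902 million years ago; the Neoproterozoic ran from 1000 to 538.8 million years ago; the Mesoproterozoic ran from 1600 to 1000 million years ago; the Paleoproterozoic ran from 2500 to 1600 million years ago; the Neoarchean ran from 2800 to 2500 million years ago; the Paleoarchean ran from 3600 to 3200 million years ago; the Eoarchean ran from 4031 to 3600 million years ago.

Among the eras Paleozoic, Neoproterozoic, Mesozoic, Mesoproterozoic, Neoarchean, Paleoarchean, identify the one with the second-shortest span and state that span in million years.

Paleozoic, 286.898 million years

Durations: Paleozoic 286.898; Neoproterozoic 461.2; Mesozoic 185.902; Mesoproterozoic 600; Neoarchean 300; Paleoarchean 400 Myr.
Sorted shortest-first: Mesozoic (185.902), Paleozoic (286.898), Neoarchean (300), Paleoarchean (400), Neoproterozoic (461.2), Mesoproterozoic (600).
The second shortest is Paleozoic at 286.898 Myr.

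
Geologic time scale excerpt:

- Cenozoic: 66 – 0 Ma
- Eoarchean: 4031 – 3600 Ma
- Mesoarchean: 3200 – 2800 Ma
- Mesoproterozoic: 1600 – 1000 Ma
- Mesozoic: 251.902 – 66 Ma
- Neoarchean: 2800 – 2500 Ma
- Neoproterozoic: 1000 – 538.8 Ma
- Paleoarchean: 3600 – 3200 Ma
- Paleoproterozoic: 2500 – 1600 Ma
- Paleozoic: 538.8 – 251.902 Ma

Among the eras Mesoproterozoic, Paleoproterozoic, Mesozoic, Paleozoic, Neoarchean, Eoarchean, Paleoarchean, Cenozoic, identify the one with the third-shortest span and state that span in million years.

Start − end for each: Mesoproterozoic 1600 − 1000 = 600; Paleoproterozoic 2500 − 1600 = 900; Mesozoic 251.902 − 66 = 185.902; Paleozoic 538.8 − 251.902 = 286.898; Neoarchean 2800 − 2500 = 300; Eoarchean 4031 − 3600 = 431; Paleoarchean 3600 − 3200 = 400; Cenozoic 66 − 0 = 66.
Ranking these from shortest: Cenozoic < Mesozoic < Paleozoic < Neoarchean < Paleoarchean < Eoarchean < Mesoproterozoic < Paleoproterozoic.
Position 3 in that ranking is Paleozoic, which lasted 286.898 Myr.

Paleozoic, 286.898 million years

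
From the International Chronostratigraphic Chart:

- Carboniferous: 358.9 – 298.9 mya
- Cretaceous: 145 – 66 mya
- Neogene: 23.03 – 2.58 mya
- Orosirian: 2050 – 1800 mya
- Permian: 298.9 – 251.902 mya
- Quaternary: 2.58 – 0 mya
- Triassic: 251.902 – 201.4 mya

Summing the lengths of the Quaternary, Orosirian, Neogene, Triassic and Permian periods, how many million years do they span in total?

Each duration: Quaternary = 2.58; Orosirian = 250; Neogene = 20.45; Triassic = 50.502; Permian = 46.998.
Sum: 2.58 + 250 + 20.45 + 50.502 + 46.998 = 370.53 Myr.

370.53 million years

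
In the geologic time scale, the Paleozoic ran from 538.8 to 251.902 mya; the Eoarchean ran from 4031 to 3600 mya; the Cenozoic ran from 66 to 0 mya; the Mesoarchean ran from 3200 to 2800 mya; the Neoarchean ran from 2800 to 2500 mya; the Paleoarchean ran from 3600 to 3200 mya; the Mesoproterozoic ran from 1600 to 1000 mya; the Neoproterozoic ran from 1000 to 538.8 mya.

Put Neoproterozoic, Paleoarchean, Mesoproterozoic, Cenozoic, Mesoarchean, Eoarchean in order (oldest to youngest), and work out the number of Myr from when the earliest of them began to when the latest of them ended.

Start ages (Ma): Eoarchean 4031, Paleoarchean 3600, Mesoarchean 3200, Mesoproterozoic 1600, Neoproterozoic 1000, Cenozoic 66.
Ordered oldest to youngest: Eoarchean, Paleoarchean, Mesoarchean, Mesoproterozoic, Neoproterozoic, Cenozoic.
Span = 4031 − 0 = 4031 Myr.

Eoarchean, Paleoarchean, Mesoarchean, Mesoproterozoic, Neoproterozoic, Cenozoic; total span 4031 Myr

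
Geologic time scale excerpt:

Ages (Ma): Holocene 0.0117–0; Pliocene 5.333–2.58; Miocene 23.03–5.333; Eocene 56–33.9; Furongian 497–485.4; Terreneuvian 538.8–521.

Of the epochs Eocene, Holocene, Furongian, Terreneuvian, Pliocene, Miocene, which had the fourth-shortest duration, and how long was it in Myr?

Start − end for each: Eocene 56 − 33.9 = 22.1; Holocene 0.0117 − 0 = 0.0117; Furongian 497 − 485.4 = 11.6; Terreneuvian 538.8 − 521 = 17.8; Pliocene 5.333 − 2.58 = 2.753; Miocene 23.03 − 5.333 = 17.697.
Ranking these from shortest: Holocene < Pliocene < Furongian < Miocene < Terreneuvian < Eocene.
Position 4 in that ranking is Miocene, which lasted 17.697 Myr.

Miocene, 17.697 million years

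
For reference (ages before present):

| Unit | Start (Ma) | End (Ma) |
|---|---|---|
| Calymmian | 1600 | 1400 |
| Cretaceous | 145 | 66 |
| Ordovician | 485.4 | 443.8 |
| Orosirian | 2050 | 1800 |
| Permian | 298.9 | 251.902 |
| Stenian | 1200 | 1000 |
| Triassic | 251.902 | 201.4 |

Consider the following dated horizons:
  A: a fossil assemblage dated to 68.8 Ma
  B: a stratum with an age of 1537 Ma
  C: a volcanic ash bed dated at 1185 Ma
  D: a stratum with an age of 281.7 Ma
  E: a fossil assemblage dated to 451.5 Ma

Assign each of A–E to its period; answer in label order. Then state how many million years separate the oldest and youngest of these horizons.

A — Cretaceous; B — Calymmian; C — Stenian; D — Permian; E — Ordovician; span 1468.2 million years

A: 68.8 Ma lies in 145–66 Ma, so Cretaceous.
B: 1537 Ma lies in 1600–1400 Ma, so Calymmian.
C: 1185 Ma lies in 1200–1000 Ma, so Stenian.
D: 281.7 Ma lies in 298.9–251.902 Ma, so Permian.
E: 451.5 Ma lies in 485.4–443.8 Ma, so Ordovician.
Oldest = 1537 Ma, youngest = 68.8 Ma → span 1468.2 Myr.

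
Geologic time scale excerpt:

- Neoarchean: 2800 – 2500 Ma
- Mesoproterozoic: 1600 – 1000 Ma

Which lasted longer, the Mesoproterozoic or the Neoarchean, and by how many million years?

Mesoproterozoic, by 300 million years

Mesoproterozoic: 1600 − 1000 = 600 Myr.
Neoarchean: 2800 − 2500 = 300 Myr.
Difference: 600 − 300 = 300 Myr, so the Mesoproterozoic was longer.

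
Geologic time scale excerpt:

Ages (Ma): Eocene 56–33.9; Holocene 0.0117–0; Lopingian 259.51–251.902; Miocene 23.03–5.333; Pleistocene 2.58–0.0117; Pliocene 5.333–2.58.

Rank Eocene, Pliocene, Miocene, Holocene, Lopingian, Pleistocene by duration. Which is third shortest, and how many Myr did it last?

Start − end for each: Eocene 56 − 33.9 = 22.1; Pliocene 5.333 − 2.58 = 2.753; Miocene 23.03 − 5.333 = 17.697; Holocene 0.0117 − 0 = 0.0117; Lopingian 259.51 − 251.902 = 7.608; Pleistocene 2.58 − 0.0117 = 2.5683.
Ranking these from shortest: Holocene < Pleistocene < Pliocene < Lopingian < Miocene < Eocene.
Position 3 in that ranking is Pliocene, which lasted 2.753 Myr.

Pliocene, 2.753 million years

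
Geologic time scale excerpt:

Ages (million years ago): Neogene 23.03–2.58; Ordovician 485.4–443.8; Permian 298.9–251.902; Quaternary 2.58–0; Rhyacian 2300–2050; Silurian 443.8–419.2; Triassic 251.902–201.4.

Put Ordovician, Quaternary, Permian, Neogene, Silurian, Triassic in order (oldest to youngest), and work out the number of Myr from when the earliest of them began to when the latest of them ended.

Start ages (Ma): Ordovician 485.4, Silurian 443.8, Permian 298.9, Triassic 251.902, Neogene 23.03, Quaternary 2.58.
Ordered oldest to youngest: Ordovician, Silurian, Permian, Triassic, Neogene, Quaternary.
Span = 485.4 − 0 = 485.4 Myr.

Ordovician → Silurian → Permian → Triassic → Neogene → Quaternary; total span 485.4 Myr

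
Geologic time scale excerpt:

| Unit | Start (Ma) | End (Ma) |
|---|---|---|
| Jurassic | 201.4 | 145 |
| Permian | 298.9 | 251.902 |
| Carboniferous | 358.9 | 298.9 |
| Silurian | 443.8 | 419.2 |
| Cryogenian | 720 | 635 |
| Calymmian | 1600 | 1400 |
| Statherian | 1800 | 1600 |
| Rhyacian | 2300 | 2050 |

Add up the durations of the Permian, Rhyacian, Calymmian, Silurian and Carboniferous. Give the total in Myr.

Each duration: Permian = 46.998; Rhyacian = 250; Calymmian = 200; Silurian = 24.6; Carboniferous = 60.
Sum: 46.998 + 250 + 200 + 24.6 + 60 = 581.598 Myr.

581.598 million years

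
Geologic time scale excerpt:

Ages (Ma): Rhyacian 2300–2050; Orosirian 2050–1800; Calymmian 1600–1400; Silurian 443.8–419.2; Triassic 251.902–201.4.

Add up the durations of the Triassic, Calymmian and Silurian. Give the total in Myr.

275.102 million years

Duration is start − end for each: (251.902 − 201.4) + (1600 − 1400) + (443.8 − 419.2).
That is 50.502 + 200 + 24.6, which totals 275.102 million years.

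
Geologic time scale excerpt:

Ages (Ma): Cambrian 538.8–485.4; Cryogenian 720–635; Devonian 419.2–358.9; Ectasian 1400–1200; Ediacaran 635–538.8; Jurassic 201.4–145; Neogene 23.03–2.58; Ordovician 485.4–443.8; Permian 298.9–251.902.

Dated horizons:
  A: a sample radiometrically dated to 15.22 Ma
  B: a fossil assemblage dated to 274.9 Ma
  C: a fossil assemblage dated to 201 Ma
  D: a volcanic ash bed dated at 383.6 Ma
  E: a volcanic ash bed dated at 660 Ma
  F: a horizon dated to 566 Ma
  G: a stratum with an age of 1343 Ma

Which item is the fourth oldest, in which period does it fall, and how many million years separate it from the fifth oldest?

Sorted oldest-first by Ma: G (1343), E (660), F (566), D (383.6), B (274.9), C (201), A (15.22).
The fourth oldest is D at 383.6 Ma, which lies in 419.2–358.9 Ma: the Devonian.
The fifth oldest is B at 274.9 Ma; separation = |383.6 − 274.9| = 108.7 Myr.

D, in the Devonian; 108.7 million years to B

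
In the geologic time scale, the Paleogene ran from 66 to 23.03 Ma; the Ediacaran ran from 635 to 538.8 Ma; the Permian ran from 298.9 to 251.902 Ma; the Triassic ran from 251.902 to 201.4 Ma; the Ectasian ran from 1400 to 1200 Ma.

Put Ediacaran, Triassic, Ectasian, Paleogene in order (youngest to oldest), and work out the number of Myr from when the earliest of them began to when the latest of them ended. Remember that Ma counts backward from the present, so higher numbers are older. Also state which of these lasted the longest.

Start ages (Ma): Ectasian 1400, Ediacaran 635, Triassic 251.902, Paleogene 66.
Ordered youngest to oldest: Paleogene, Triassic, Ediacaran, Ectasian.
Span = 1400 − 23.03 = 1376.97 Myr.
Durations: Paleogene 42.97, Triassic 50.502, Ediacaran 96.2, Ectasian 200 → longest is Ectasian (200 Myr).

Paleogene → Triassic → Ediacaran → Ectasian; total span 1376.97 Myr; longest is Ectasian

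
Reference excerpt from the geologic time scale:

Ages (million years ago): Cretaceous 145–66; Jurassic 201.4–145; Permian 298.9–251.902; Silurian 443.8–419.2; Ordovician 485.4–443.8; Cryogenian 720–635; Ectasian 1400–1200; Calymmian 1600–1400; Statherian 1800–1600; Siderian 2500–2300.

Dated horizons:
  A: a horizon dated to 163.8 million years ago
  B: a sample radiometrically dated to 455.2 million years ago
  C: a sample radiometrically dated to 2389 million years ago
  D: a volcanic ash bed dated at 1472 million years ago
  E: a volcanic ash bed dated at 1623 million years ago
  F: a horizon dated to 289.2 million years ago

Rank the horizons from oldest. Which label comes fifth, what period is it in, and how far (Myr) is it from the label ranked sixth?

Larger Ma means older, so oldest first: C 2389 > E 1623 > D 1472 > B 455.2 > F 289.2 > A 163.8.
Counting 5 along gives F (289.2 Ma); the excerpt puts that inside the Permian, 298.9–251.902 Ma.
Next in line is A (163.8 Ma), and 289.2 − 163.8 = 125.4 Myr.

F, in the Permian; 125.4 million years to A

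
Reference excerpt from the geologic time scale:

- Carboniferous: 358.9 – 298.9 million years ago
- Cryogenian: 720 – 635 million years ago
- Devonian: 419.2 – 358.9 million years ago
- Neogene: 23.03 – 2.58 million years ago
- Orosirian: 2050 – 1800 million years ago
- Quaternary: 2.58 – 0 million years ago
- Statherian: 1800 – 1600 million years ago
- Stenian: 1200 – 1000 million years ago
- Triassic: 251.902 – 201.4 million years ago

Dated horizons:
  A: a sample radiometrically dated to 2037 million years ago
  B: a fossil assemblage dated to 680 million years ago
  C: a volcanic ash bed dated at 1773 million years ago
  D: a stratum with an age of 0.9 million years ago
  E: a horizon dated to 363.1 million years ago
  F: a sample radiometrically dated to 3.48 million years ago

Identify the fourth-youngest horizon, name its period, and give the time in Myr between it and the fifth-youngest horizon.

Smaller Ma means younger, so youngest first: D 0.9 < F 3.48 < E 363.1 < B 680 < C 1773 < A 2037.
Counting 4 along gives B (680 Ma); the excerpt puts that inside the Cryogenian, 720–635 Ma.
Next in line is C (1773 Ma), and 1773 − 680 = 1093 Myr.

B, in the Cryogenian; 1093 million years to C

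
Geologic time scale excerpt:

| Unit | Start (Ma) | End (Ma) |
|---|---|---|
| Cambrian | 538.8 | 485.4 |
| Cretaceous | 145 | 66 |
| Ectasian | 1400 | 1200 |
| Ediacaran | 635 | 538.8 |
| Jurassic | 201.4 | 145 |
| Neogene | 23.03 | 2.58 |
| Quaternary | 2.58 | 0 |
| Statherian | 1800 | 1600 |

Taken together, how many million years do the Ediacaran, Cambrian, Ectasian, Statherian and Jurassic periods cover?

606 million years

Duration is start − end for each: (635 − 538.8) + (538.8 − 485.4) + (1400 − 1200) + (1800 − 1600) + (201.4 − 145).
That is 96.2 + 53.4 + 200 + 200 + 56.4, which totals 606 million years.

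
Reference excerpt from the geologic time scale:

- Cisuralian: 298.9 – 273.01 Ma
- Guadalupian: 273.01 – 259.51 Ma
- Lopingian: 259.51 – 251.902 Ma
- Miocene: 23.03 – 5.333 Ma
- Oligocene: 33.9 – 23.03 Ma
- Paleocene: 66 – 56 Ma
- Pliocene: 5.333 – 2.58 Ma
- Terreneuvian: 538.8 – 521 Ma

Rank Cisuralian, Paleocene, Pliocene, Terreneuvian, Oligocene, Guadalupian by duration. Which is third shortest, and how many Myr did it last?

Oligocene, 10.87 million years

Start − end for each: Cisuralian 298.9 − 273.01 = 25.89; Paleocene 66 − 56 = 10; Pliocene 5.333 − 2.58 = 2.753; Terreneuvian 538.8 − 521 = 17.8; Oligocene 33.9 − 23.03 = 10.87; Guadalupian 273.01 − 259.51 = 13.5.
Ranking these from shortest: Pliocene < Paleocene < Oligocene < Guadalupian < Terreneuvian < Cisuralian.
Position 3 in that ranking is Oligocene, which lasted 10.87 Myr.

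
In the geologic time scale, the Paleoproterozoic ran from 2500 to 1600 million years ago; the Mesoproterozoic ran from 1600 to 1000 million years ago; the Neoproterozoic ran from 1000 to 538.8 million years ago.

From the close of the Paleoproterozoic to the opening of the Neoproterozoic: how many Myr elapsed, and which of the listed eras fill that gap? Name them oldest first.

600 million years; Mesoproterozoic

End of Paleoproterozoic = 1600 Ma; start of Neoproterozoic = 1000 Ma.
Gap = 1600 − 1000 = 600 Myr.
Eras wholly inside 1600–1000 Ma: Mesoproterozoic (1600–1000).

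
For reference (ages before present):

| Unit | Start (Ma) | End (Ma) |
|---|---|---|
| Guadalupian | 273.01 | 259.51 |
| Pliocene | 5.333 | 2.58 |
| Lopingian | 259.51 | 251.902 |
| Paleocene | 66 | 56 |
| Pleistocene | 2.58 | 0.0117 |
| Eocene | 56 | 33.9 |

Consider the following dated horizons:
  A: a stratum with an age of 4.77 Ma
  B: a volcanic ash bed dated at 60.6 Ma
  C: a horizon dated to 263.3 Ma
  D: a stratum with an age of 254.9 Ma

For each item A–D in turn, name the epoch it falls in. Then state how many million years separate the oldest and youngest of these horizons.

A: 4.77 Ma lies in 5.333–2.58 Ma, so Pliocene.
B: 60.6 Ma lies in 66–56 Ma, so Paleocene.
C: 263.3 Ma lies in 273.01–259.51 Ma, so Guadalupian.
D: 254.9 Ma lies in 259.51–251.902 Ma, so Lopingian.
Oldest = 263.3 Ma, youngest = 4.77 Ma → span 258.53 Myr.

A — Pliocene; B — Paleocene; C — Guadalupian; D — Lopingian; span 258.53 million years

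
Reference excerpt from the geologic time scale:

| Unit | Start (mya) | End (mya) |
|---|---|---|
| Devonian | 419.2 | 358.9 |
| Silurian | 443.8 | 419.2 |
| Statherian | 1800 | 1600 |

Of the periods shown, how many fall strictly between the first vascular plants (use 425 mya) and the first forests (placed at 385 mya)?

Checking each listed span, none has both start < 425 Ma and end > 385 Ma — every period straddles one of the two dates or lies outside them — so the count is 0.

0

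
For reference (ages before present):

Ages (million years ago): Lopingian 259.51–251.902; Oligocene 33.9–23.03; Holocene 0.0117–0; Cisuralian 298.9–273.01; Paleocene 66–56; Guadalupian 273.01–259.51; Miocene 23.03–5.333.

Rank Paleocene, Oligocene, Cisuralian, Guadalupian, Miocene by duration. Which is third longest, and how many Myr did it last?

Guadalupian, 13.5 million years

Start − end for each: Paleocene 66 − 56 = 10; Oligocene 33.9 − 23.03 = 10.87; Cisuralian 298.9 − 273.01 = 25.89; Guadalupian 273.01 − 259.51 = 13.5; Miocene 23.03 − 5.333 = 17.697.
Ranking these from longest: Cisuralian > Miocene > Guadalupian > Oligocene > Paleocene.
Position 3 in that ranking is Guadalupian, which lasted 13.5 Myr.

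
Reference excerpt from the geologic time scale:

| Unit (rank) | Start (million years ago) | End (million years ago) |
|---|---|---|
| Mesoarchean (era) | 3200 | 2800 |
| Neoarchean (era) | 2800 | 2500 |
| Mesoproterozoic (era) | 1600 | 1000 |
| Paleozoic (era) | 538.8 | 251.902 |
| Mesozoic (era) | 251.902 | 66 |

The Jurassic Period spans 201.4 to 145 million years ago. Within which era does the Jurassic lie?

The Jurassic (201.4–145 Ma) lies entirely within 251.902–66 Ma, the Mesozoic Era.

Mesozoic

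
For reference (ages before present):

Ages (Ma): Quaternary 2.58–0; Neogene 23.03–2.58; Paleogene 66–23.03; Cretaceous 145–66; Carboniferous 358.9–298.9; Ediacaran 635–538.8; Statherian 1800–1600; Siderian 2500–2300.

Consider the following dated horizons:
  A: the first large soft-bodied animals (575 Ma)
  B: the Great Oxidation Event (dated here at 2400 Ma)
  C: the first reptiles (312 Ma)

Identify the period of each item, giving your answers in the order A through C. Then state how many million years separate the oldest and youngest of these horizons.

A: 575 Ma lies in 635–538.8 Ma, so Ediacaran.
B: 2400 Ma lies in 2500–2300 Ma, so Siderian.
C: 312 Ma lies in 358.9–298.9 Ma, so Carboniferous.
Oldest = 2400 Ma, youngest = 312 Ma → span 2088 Myr.

A — Ediacaran; B — Siderian; C — Carboniferous; span 2088 million years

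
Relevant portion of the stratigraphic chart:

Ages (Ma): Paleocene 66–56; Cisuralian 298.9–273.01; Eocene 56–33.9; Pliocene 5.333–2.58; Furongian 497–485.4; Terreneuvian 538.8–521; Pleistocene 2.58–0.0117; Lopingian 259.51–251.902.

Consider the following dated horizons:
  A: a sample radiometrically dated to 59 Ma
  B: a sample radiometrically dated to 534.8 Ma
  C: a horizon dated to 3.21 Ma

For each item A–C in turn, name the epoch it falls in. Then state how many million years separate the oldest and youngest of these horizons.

Match each age against the start–end ranges in the excerpt: A = 59 Ma → Paleocene (66–56); B = 534.8 Ma → Terreneuvian (538.8–521); C = 3.21 Ma → Pliocene (5.333–2.58).
The largest age is 534.8 Ma and the smallest is 3.21 Ma; their difference is 531.59 Myr.

A — Paleocene; B — Terreneuvian; C — Pliocene; span 531.59 million years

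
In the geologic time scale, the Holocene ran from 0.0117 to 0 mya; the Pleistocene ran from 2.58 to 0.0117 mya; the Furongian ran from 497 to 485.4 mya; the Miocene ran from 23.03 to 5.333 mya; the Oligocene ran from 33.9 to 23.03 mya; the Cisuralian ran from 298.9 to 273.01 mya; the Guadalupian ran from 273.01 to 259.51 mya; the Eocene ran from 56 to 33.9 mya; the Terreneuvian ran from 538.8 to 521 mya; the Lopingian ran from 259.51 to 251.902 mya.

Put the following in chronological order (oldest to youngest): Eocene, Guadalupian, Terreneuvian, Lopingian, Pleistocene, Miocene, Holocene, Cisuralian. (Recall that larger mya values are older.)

Terreneuvian, Cisuralian, Guadalupian, Lopingian, Eocene, Miocene, Pleistocene, Holocene

The oldest of these is Terreneuvian (starts 538.8 Ma) and the youngest is Holocene (ends 0 Ma).
In between, by decreasing start age: Cisuralian (298.9), Guadalupian (273.01), Lopingian (259.51), Eocene (56), Miocene (23.03), Pleistocene (2.58).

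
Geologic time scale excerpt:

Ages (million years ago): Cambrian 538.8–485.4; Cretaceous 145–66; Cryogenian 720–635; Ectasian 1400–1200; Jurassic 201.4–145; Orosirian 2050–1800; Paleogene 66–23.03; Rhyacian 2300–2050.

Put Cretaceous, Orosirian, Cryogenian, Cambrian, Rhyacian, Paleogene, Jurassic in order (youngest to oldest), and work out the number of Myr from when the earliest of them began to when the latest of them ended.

Start ages (Ma): Rhyacian 2300, Orosirian 2050, Cryogenian 720, Cambrian 538.8, Jurassic 201.4, Cretaceous 145, Paleogene 66.
Ordered youngest to oldest: Paleogene, Cretaceous, Jurassic, Cambrian, Cryogenian, Orosirian, Rhyacian.
Span = 2300 − 23.03 = 2276.97 Myr.

Paleogene, Cretaceous, Jurassic, Cambrian, Cryogenian, Orosirian, Rhyacian; total span 2276.97 Myr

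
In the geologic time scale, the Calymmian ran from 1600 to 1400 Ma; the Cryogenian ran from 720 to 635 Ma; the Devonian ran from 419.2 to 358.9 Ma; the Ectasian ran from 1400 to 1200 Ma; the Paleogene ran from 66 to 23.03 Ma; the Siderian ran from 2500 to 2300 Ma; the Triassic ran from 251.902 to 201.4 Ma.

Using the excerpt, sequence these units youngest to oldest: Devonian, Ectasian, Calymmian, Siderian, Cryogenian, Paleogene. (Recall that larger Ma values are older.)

The oldest of these is Siderian (starts 2500 Ma) and the youngest is Paleogene (ends 23.03 Ma).
In between, by decreasing start age: Calymmian (1600), Ectasian (1400), Cryogenian (720), Devonian (419.2).
Listing youngest first means reversing that sequence.

Paleogene, Devonian, Cryogenian, Ectasian, Calymmian, Siderian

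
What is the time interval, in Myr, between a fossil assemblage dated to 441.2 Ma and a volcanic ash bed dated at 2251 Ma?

1809.8 million years

2251 − 441.2 = 1809.8 million years.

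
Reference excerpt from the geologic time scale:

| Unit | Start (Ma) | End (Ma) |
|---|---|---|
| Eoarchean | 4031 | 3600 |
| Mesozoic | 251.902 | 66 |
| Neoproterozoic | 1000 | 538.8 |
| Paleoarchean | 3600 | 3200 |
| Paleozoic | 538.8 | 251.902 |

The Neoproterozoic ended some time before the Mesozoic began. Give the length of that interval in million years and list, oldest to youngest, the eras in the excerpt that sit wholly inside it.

End of Neoproterozoic = 538.8 Ma; start of Mesozoic = 251.902 Ma.
Gap = 538.8 − 251.902 = 286.898 Myr.
Eras wholly inside 538.8–251.902 Ma: Paleozoic (538.8–251.902).

286.898 million years; Paleozoic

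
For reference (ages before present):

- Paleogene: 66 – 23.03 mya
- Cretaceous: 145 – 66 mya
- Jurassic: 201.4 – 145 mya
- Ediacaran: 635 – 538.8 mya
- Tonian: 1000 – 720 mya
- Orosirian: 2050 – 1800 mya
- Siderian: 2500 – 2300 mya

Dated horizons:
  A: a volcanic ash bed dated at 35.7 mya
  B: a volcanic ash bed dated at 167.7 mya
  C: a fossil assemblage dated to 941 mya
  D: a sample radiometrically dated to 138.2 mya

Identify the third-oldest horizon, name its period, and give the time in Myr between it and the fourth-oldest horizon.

Sorted oldest-first by Ma: C (941), B (167.7), D (138.2), A (35.7).
The third oldest is D at 138.2 Ma, which lies in 145–66 Ma: the Cretaceous.
The fourth oldest is A at 35.7 Ma; separation = |138.2 − 35.7| = 102.5 Myr.

D, in the Cretaceous; 102.5 million years to A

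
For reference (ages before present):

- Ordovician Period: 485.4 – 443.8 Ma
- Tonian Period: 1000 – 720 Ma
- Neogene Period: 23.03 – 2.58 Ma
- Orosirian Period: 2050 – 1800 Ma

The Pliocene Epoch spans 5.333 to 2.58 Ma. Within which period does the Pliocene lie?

Neogene

The Pliocene (5.333–2.58 Ma) lies entirely within 23.03–2.58 Ma, the Neogene Period.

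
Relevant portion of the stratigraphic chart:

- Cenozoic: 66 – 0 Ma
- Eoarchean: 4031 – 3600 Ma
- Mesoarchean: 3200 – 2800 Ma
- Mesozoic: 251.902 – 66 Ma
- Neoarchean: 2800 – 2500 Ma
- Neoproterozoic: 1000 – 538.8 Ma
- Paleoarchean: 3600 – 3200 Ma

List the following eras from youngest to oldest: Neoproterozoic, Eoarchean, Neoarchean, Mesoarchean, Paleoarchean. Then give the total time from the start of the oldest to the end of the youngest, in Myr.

From the excerpt: Neoproterozoic 1000–538.8; Eoarchean 4031–3600; Neoarchean 2800–2500; Mesoarchean 3200–2800; Paleoarchean 3600–3200 (Ma).
Larger Ma is earlier, so the oldest is Eoarchean and the youngest is Neoproterozoic; youngest to oldest: Neoproterozoic, Neoarchean, Mesoarchean, Paleoarchean, Eoarchean.
Oldest start 4031 minus youngest end 538.8 gives 3492.2 Myr overall.

Neoproterozoic, Neoarchean, Mesoarchean, Paleoarchean, Eoarchean; total span 3492.2 Myr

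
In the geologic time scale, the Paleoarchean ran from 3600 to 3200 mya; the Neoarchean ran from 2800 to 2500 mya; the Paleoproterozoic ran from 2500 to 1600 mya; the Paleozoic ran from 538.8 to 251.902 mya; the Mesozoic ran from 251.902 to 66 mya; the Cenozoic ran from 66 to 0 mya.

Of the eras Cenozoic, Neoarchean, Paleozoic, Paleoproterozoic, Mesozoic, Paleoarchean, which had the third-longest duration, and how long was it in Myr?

Neoarchean, 300 million years

Durations: Cenozoic 66; Neoarchean 300; Paleozoic 286.898; Paleoproterozoic 900; Mesozoic 185.902; Paleoarchean 400 Myr.
Sorted longest-first: Paleoproterozoic (900), Paleoarchean (400), Neoarchean (300), Paleozoic (286.898), Mesozoic (185.902), Cenozoic (66).
The third longest is Neoarchean at 300 Myr.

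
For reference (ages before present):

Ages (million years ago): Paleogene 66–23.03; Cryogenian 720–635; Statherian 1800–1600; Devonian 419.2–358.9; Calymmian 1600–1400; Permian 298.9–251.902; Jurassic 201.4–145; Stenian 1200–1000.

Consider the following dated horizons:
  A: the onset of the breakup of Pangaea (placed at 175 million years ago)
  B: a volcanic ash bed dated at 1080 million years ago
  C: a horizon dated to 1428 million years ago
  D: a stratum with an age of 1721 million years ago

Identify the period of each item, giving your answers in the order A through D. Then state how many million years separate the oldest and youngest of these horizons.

Match each age against the start–end ranges in the excerpt: A = 175 Ma → Jurassic (201.4–145); B = 1080 Ma → Stenian (1200–1000); C = 1428 Ma → Calymmian (1600–1400); D = 1721 Ma → Statherian (1800–1600).
The largest age is 1721 Ma and the smallest is 175 Ma; their difference is 1546 Myr.

A — Jurassic; B — Stenian; C — Calymmian; D — Statherian; span 1546 million years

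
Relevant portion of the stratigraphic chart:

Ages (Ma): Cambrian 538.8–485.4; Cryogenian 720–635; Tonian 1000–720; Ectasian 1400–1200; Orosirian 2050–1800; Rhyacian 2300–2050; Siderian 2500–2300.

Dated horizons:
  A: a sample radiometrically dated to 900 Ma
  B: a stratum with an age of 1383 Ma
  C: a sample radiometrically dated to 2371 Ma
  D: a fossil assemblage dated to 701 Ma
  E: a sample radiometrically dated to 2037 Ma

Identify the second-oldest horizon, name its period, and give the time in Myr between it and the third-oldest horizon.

E, in the Orosirian; 654 million years to B

Sorted oldest-first by Ma: C (2371), E (2037), B (1383), A (900), D (701).
The second oldest is E at 2037 Ma, which lies in 2050–1800 Ma: the Orosirian.
The third oldest is B at 1383 Ma; separation = |2037 − 1383| = 654 Myr.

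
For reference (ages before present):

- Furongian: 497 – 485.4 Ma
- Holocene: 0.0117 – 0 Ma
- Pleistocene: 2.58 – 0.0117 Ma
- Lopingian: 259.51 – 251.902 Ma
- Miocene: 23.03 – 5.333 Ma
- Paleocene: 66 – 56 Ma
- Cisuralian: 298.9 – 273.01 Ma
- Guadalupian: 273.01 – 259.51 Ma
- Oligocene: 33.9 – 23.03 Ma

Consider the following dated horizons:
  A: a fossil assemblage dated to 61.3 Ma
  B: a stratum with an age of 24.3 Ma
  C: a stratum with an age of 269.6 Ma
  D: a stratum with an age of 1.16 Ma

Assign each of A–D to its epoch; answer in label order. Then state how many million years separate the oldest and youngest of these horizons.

A: 61.3 Ma lies in 66–56 Ma, so Paleocene.
B: 24.3 Ma lies in 33.9–23.03 Ma, so Oligocene.
C: 269.6 Ma lies in 273.01–259.51 Ma, so Guadalupian.
D: 1.16 Ma lies in 2.58–0.0117 Ma, so Pleistocene.
Oldest = 269.6 Ma, youngest = 1.16 Ma → span 268.44 Myr.

A — Paleocene; B — Oligocene; C — Guadalupian; D — Pleistocene; span 268.44 million years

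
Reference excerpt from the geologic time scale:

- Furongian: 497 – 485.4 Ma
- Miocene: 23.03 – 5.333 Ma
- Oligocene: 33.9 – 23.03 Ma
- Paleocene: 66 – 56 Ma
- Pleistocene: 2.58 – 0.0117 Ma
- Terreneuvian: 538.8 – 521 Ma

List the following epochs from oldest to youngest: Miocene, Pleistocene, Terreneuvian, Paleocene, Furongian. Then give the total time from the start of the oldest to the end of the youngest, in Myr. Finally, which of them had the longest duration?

Terreneuvian → Furongian → Paleocene → Miocene → Pleistocene; total span 538.7883 Myr; longest is Terreneuvian

From the excerpt: Miocene 23.03–5.333; Pleistocene 2.58–0.0117; Terreneuvian 538.8–521; Paleocene 66–56; Furongian 497–485.4 (Ma).
Larger Ma is earlier, so the oldest is Terreneuvian and the youngest is Pleistocene; oldest to youngest: Terreneuvian, Furongian, Paleocene, Miocene, Pleistocene.
Oldest start 538.8 minus youngest end 0.0117 gives 538.7883 Myr overall.
Individual lengths (start − end): Pleistocene 2.5683; Furongian 11.6; Paleocene 10; Miocene 17.697; Terreneuvian 17.8. The largest is Terreneuvian at 17.8 Myr.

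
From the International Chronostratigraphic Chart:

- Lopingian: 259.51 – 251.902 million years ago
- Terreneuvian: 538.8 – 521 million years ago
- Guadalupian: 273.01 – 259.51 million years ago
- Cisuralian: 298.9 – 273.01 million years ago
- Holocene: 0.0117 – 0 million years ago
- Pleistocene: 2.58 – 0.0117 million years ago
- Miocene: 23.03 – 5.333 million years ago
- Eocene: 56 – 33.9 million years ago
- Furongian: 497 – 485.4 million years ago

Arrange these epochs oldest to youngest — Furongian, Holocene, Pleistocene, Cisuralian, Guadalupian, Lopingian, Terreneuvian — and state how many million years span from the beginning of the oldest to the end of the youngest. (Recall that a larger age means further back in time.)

Start ages (Ma): Terreneuvian 538.8, Furongian 497, Cisuralian 298.9, Guadalupian 273.01, Lopingian 259.51, Pleistocene 2.58, Holocene 0.0117.
Ordered oldest to youngest: Terreneuvian, Furongian, Cisuralian, Guadalupian, Lopingian, Pleistocene, Holocene.
Span = 538.8 − 0 = 538.8 Myr.

Terreneuvian, Furongian, Cisuralian, Guadalupian, Lopingian, Pleistocene, Holocene; total span 538.8 Myr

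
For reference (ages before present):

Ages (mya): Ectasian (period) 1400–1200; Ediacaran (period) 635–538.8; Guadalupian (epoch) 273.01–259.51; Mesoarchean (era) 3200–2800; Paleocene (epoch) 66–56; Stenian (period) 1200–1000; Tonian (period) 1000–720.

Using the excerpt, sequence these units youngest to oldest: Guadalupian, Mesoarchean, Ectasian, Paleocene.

Read off each span (Ma): Guadalupian 273.01–259.51; Mesoarchean 3200–2800; Ectasian 1400–1200; Paleocene 66–56.
Larger Ma is older, so oldest→youngest is Mesoarchean, Ectasian, Guadalupian, Paleocene; reverse it for youngest→oldest.

Paleocene, then Guadalupian, then Ectasian, then Mesoarchean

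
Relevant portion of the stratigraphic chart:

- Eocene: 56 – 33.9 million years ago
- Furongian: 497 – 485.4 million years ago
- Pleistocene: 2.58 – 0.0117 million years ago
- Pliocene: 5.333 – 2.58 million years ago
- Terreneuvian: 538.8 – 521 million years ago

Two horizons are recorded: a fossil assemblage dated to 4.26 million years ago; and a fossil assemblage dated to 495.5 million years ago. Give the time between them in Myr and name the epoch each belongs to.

Elapsed time: 495.5 − 4.26 = 491.24 Myr.
4.26 Ma lies within 5.333–2.58 Ma: Pliocene.
495.5 Ma lies within 497–485.4 Ma: Furongian.

491.24 million years apart; the first in the Pliocene, the second in the Furongian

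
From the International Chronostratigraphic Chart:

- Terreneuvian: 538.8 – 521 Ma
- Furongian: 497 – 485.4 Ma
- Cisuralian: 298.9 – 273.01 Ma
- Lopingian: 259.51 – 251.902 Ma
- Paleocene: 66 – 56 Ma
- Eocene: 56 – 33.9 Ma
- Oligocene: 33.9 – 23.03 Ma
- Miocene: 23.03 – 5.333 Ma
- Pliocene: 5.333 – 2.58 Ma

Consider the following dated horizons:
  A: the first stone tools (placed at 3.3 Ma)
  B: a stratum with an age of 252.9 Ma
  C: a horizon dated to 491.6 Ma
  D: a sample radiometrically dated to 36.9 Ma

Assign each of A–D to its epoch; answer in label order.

A — Pliocene; B — Lopingian; C — Furongian; D — Eocene

Match each age against the start–end ranges in the excerpt: A = 3.3 Ma → Pliocene (5.333–2.58); B = 252.9 Ma → Lopingian (259.51–251.902); C = 491.6 Ma → Furongian (497–485.4); D = 36.9 Ma → Eocene (56–33.9).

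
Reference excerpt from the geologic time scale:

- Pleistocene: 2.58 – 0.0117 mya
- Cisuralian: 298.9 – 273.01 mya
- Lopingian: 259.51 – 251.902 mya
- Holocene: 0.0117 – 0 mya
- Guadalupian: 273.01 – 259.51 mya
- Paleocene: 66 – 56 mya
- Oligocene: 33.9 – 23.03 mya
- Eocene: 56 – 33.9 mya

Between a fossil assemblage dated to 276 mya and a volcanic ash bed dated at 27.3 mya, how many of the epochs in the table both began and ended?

4

The older date is 276 Ma and the younger is 27.3 Ma.
Epochs with start < 276 and end > 27.3 Ma: Guadalupian (273.01–259.51), Lopingian (259.51–251.902), Paleocene (66–56), Eocene (56–33.9).
That is 4 complete epochs.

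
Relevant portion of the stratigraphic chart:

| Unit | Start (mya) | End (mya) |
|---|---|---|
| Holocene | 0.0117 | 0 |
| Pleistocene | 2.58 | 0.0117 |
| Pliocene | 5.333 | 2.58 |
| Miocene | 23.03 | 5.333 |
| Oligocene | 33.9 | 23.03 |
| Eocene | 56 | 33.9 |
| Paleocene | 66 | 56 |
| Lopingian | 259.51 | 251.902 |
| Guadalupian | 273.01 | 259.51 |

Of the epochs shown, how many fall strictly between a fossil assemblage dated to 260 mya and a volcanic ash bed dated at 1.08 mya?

260 Ma sits inside the Guadalupian (273.01–259.51) and 1.08 Ma inside the Pleistocene (2.58–0.0117); neither of those is wholly between the two dates.
The listed epochs lying completely between them are Lopingian, Paleocene, Eocene, Oligocene, Miocene, Pliocene — 6 in all.

6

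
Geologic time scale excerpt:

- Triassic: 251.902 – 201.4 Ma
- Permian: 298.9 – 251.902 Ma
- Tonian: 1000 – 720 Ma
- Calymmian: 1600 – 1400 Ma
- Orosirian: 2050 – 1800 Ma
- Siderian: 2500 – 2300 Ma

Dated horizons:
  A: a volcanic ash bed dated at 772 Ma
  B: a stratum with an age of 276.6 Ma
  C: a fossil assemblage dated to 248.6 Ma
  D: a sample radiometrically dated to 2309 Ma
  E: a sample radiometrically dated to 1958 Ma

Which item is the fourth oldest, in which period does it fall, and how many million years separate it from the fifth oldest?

B, in the Permian; 28 million years to C

Larger Ma means older, so oldest first: D 2309 > E 1958 > A 772 > B 276.6 > C 248.6.
Counting 4 along gives B (276.6 Ma); the excerpt puts that inside the Permian, 298.9–251.902 Ma.
Next in line is C (248.6 Ma), and 276.6 − 248.6 = 28 Myr.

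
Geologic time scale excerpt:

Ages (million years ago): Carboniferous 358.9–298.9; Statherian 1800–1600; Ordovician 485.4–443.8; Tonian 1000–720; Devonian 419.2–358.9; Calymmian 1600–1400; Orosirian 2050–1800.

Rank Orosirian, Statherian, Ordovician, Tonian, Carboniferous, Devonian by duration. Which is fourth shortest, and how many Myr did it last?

Statherian, 200 million years

Durations: Orosirian 250; Statherian 200; Ordovician 41.6; Tonian 280; Carboniferous 60; Devonian 60.3 Myr.
Sorted shortest-first: Ordovician (41.6), Carboniferous (60), Devonian (60.3), Statherian (200), Orosirian (250), Tonian (280).
The fourth shortest is Statherian at 200 Myr.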